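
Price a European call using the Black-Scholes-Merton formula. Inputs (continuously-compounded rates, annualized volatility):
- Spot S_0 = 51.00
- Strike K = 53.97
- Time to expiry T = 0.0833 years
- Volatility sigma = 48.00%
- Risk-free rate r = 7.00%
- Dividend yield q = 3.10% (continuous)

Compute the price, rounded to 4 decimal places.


Answer: Price = 1.7033

Derivation:
d1 = (ln(S/K) + (r - q + 0.5*sigma^2) * T) / (sigma * sqrt(T)) = -0.31585821
d2 = d1 - sigma * sqrt(T) = -0.45439456
exp(-rT) = 0.99418597; exp(-qT) = 0.99742103
C = S_0 * exp(-qT) * N(d1) - K * exp(-rT) * N(d2)
N(d1) = 0.37605506; N(d2) = 0.32477243
C = 51.0000 * 0.99742103 * 0.37605506 - 53.9700 * 0.99418597 * 0.32477243 = 1.7033


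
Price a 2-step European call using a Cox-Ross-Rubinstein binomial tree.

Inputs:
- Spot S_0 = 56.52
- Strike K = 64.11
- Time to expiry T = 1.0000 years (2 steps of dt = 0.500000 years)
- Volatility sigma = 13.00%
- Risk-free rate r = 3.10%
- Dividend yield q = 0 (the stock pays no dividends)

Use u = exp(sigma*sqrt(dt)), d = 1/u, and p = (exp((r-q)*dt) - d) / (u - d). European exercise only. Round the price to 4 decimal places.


Answer: Price = V(0,0) = 1.1685

Derivation:
dt = T/N = 0.500000
u = exp(sigma*sqrt(dt)) = 1.096281; d = 1/u = 0.912175
p = (exp((r-q)*dt) - d) / (u - d) = 0.561881
Discount per step: exp(-r*dt) = 0.984620
Stock lattice S(k, i) with i counting down-moves:
  k=0: S(0,0) = 56.5200
  k=1: S(1,0) = 61.9618; S(1,1) = 51.5561
  k=2: S(2,0) = 67.9276; S(2,1) = 56.5200; S(2,2) = 47.0282
Terminal payoffs V(N, i) = max(S_T - K, 0):
  V(2,0) = 3.817592; V(2,1) = 0.000000; V(2,2) = 0.000000
Backward induction: V(k, i) = exp(-r*dt) * [p * V(k+1, i) + (1-p) * V(k+1, i+1)].
  V(1,0) = exp(-r*dt) * [p*3.817592 + (1-p)*0.000000] = 2.112042
  V(1,1) = exp(-r*dt) * [p*0.000000 + (1-p)*0.000000] = 0.000000
  V(0,0) = exp(-r*dt) * [p*2.112042 + (1-p)*0.000000] = 1.168465


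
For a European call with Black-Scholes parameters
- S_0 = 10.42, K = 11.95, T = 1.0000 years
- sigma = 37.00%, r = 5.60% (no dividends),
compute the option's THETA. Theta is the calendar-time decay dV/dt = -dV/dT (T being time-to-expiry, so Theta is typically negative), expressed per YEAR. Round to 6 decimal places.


d1 = -0.0339303839; d2 = -0.4039303839
phi(d1) = 0.3987127012; exp(-qT) = 1.0000000000; exp(-rT) = 0.9455391359
Theta = -S*exp(-qT)*phi(d1)*sigma/(2*sqrt(T)) - r*K*exp(-rT)*N(d2) + q*S*exp(-qT)*N(d1)
N(d1) = 0.4864663321; N(d2) = 0.3431319563; sqrt(T) = 1.0000000000
Term 1 = -10.4200 * 1.0000000000 * 0.3987127012 * 0.3700 / (2 * 1.0000000000) = -0.7685984741
Term 2 = -0.0560 * 11.9500 * 0.9455391359 * 0.3431319563 = -0.2171183889
Term 3 = 0 (no dividend yield, q = 0)
Theta = -0.7685984741 + (-0.2171183889) + (0.0000000000) = -0.985717

Answer: Theta = -0.985717


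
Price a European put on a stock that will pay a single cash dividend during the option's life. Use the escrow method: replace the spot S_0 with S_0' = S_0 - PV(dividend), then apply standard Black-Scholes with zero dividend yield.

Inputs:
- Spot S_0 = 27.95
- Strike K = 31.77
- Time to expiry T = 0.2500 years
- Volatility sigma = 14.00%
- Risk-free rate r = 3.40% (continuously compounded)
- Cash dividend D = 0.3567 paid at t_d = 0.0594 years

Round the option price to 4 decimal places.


PV(D) = D * exp(-r * t_d) = 0.3567 * 0.99798244 = 0.35598034
S_0' = S_0 - PV(D) = 27.9500 - 0.35598034 = 27.59401966
d1 = (ln(S_0'/K) + (r + sigma^2/2)*T) / (sigma*sqrt(T)) = -1.85676254
d2 = d1 - sigma*sqrt(T) = -1.92676254
exp(-rT) = 0.99153602
N(-d1) = 0.96832753; N(-d2) = 0.97299539
P = K * exp(-rT) * N(-d2) - S_0' * N(-d1) = 31.7700 * 0.99153602 * 0.97299539 - 27.59401966 * 0.96832753 = 3.9304

Answer: Price = 3.9304


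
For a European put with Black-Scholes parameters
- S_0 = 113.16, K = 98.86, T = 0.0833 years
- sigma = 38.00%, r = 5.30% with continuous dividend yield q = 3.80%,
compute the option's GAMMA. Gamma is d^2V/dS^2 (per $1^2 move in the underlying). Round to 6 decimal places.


Answer: Gamma = 0.013800

Derivation:
d1 = 1.2980378870; d2 = 1.1883632773
phi(d1) = 0.1718059372; exp(-qT) = 0.9968396046; exp(-rT) = 0.9955948313
Gamma = exp(-qT) * phi(d1) / (S * sigma * sqrt(T)) = 0.9968396046 * 0.1718059372 / (113.1600 * 0.3800 * 0.2886173938) = 0.013800


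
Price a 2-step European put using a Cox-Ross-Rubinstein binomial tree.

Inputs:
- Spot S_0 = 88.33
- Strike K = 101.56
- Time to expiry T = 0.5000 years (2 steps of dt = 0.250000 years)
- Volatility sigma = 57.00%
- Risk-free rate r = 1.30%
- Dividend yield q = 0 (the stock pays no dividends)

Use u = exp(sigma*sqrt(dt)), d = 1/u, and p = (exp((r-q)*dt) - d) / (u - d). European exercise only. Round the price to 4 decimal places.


Answer: Price = V(0,0) = 22.8361

Derivation:
dt = T/N = 0.250000
u = exp(sigma*sqrt(dt)) = 1.329762; d = 1/u = 0.752014
p = (exp((r-q)*dt) - d) / (u - d) = 0.434863
Discount per step: exp(-r*dt) = 0.996755
Stock lattice S(k, i) with i counting down-moves:
  k=0: S(0,0) = 88.3300
  k=1: S(1,0) = 117.4579; S(1,1) = 66.4254
  k=2: S(2,0) = 156.1910; S(2,1) = 88.3300; S(2,2) = 49.9529
Terminal payoffs V(N, i) = max(K - S_T, 0):
  V(2,0) = 0.000000; V(2,1) = 13.230000; V(2,2) = 51.607138
Backward induction: V(k, i) = exp(-r*dt) * [p * V(k+1, i) + (1-p) * V(k+1, i+1)].
  V(1,0) = exp(-r*dt) * [p*0.000000 + (1-p)*13.230000] = 7.452505
  V(1,1) = exp(-r*dt) * [p*13.230000 + (1-p)*51.607138] = 34.805047
  V(0,0) = exp(-r*dt) * [p*7.452505 + (1-p)*34.805047] = 22.836105


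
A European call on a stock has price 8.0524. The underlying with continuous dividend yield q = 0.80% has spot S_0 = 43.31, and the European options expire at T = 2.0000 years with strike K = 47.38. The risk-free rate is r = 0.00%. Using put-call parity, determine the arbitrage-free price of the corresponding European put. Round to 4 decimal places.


Put-call parity: C - P = S_0 * exp(-qT) - K * exp(-rT).
S_0 * exp(-qT) = 43.3100 * 0.98412732 = 42.62255423
K * exp(-rT) = 47.3800 * 1.00000000 = 47.38000000
P = C - S*exp(-qT) + K*exp(-rT)
P = 8.0524 - 42.62255423 + 47.38000000 = 12.8098

Answer: Put price = 12.8098


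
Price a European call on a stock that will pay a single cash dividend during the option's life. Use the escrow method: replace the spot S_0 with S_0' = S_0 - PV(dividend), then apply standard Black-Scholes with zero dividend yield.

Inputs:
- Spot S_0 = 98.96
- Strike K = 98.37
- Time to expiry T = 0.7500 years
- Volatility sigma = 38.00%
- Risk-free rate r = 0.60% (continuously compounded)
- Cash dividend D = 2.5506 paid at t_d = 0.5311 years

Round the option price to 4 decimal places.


PV(D) = D * exp(-r * t_d) = 2.5506 * 0.99681847 = 2.54248519
S_0' = S_0 - PV(D) = 98.9600 - 2.54248519 = 96.41751481
d1 = (ln(S_0'/K) + (r + sigma^2/2)*T) / (sigma*sqrt(T)) = 0.11729933
d2 = d1 - sigma*sqrt(T) = -0.21179033
exp(-rT) = 0.99551011
N(d1) = 0.54668857; N(d2) = 0.41613531
C = S_0' * N(d1) - K * exp(-rT) * N(d2) = 96.41751481 * 0.54668857 - 98.3700 * 0.99551011 * 0.41613531 = 11.9589

Answer: Price = 11.9589


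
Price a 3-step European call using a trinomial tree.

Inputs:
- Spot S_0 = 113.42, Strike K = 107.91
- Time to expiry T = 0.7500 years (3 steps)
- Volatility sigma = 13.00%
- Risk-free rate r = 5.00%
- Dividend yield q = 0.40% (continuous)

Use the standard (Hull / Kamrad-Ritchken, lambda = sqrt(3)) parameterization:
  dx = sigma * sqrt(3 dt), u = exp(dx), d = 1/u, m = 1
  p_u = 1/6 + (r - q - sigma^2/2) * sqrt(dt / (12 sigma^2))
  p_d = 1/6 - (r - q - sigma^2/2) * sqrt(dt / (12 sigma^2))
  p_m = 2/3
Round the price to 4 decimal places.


Answer: Price = V(0,0) = 10.8158

Derivation:
dt = T/N = 0.250000; dx = sigma*sqrt(3*dt) = 0.112583
u = exp(dx) = 1.119165; d = 1/u = 0.893523
p_u = 0.208358, p_m = 0.666667, p_d = 0.124975
Discount per step: exp(-r*dt) = 0.987578
Stock lattice S(k, j) with j the centered position index:
  k=0: S(0,+0) = 113.4200
  k=1: S(1,-1) = 101.3434; S(1,+0) = 113.4200; S(1,+1) = 126.9357
  k=2: S(2,-2) = 90.5526; S(2,-1) = 101.3434; S(2,+0) = 113.4200; S(2,+1) = 126.9357; S(2,+2) = 142.0621
  k=3: S(3,-3) = 80.9108; S(3,-2) = 90.5526; S(3,-1) = 101.3434; S(3,+0) = 113.4200; S(3,+1) = 126.9357; S(3,+2) = 142.0621; S(3,+3) = 158.9910
Terminal payoffs V(N, j) = max(S_T - K, 0):
  V(3,-3) = 0.000000; V(3,-2) = 0.000000; V(3,-1) = 0.000000; V(3,+0) = 5.510000; V(3,+1) = 19.025749; V(3,+2) = 34.152109; V(3,+3) = 51.081008
Backward induction: V(k, j) = exp(-r*dt) * [p_u * V(k+1, j+1) + p_m * V(k+1, j) + p_d * V(k+1, j-1)]
  V(2,-2) = exp(-r*dt) * [p_u*0.000000 + p_m*0.000000 + p_d*0.000000] = 0.000000
  V(2,-1) = exp(-r*dt) * [p_u*5.510000 + p_m*0.000000 + p_d*0.000000] = 1.133791
  V(2,+0) = exp(-r*dt) * [p_u*19.025749 + p_m*5.510000 + p_d*0.000000] = 7.542626
  V(2,+1) = exp(-r*dt) * [p_u*34.152109 + p_m*19.025749 + p_d*5.510000] = 20.233802
  V(2,+2) = exp(-r*dt) * [p_u*51.081008 + p_m*34.152109 + p_d*19.025749] = 35.344382
  V(1,-1) = exp(-r*dt) * [p_u*7.542626 + p_m*1.133791 + p_d*0.000000] = 2.298516
  V(1,+0) = exp(-r*dt) * [p_u*20.233802 + p_m*7.542626 + p_d*1.133791] = 9.269394
  V(1,+1) = exp(-r*dt) * [p_u*35.344382 + p_m*20.233802 + p_d*7.542626] = 21.525373
  V(0,+0) = exp(-r*dt) * [p_u*21.525373 + p_m*9.269394 + p_d*2.298516] = 10.815792


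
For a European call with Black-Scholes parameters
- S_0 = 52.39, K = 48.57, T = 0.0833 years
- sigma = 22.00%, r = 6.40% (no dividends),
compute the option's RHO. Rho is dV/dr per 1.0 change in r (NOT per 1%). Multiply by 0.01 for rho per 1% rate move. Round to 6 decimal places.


d1 = 1.3080660803; d2 = 1.2445702537
phi(d1) = 0.1695755094; exp(-qT) = 1.0000000000; exp(-rT) = 0.9946829856
N(d2) = 0.8933551199
Rho = K*T*exp(-rT)*N(d2) = 48.5700 * 0.0833 * 0.9946829856 * 0.8933551199 = 3.595191

Answer: Rho = 3.595191


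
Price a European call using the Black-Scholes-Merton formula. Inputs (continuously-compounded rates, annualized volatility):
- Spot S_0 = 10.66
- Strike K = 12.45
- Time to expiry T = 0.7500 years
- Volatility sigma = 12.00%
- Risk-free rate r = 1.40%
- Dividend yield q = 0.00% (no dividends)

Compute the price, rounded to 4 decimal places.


Answer: Price = 0.0443

Derivation:
d1 = (ln(S/K) + (r - q + 0.5*sigma^2) * T) / (sigma * sqrt(T)) = -1.34062853
d2 = d1 - sigma * sqrt(T) = -1.44455158
exp(-rT) = 0.98955493; exp(-qT) = 1.00000000
C = S_0 * exp(-qT) * N(d1) - K * exp(-rT) * N(d2)
N(d1) = 0.09002054; N(d2) = 0.07429194
C = 10.6600 * 1.00000000 * 0.09002054 - 12.4500 * 0.98955493 * 0.07429194 = 0.0443


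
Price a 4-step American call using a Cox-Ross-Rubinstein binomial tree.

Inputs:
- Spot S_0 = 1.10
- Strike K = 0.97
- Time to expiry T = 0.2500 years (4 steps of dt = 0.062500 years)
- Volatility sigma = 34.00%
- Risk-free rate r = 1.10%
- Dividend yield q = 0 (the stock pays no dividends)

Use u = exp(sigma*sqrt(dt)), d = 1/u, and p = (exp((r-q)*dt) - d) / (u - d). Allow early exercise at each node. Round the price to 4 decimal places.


dt = T/N = 0.062500
u = exp(sigma*sqrt(dt)) = 1.088717; d = 1/u = 0.918512
p = (exp((r-q)*dt) - d) / (u - d) = 0.482803
Discount per step: exp(-r*dt) = 0.999313
Stock lattice S(k, i) with i counting down-moves:
  k=0: S(0,0) = 1.1000
  k=1: S(1,0) = 1.1976; S(1,1) = 1.0104
  k=2: S(2,0) = 1.3038; S(2,1) = 1.1000; S(2,2) = 0.9280
  k=3: S(3,0) = 1.4195; S(3,1) = 1.1976; S(3,2) = 1.0104; S(3,3) = 0.8524
  k=4: S(4,0) = 1.5454; S(4,1) = 1.3038; S(4,2) = 1.1000; S(4,3) = 0.9280; S(4,4) = 0.7829
Terminal payoffs V(N, i) = max(S_T - K, 0):
  V(4,0) = 0.575442; V(4,1) = 0.333835; V(4,2) = 0.130000; V(4,3) = 0.000000; V(4,4) = 0.000000
Backward induction: V(k, i) = exp(-r*dt) * [p * V(k+1, i) + (1-p) * V(k+1, i+1)]; then take max(V_cont, immediate exercise) for American.
  V(3,0) = exp(-r*dt) * [p*0.575442 + (1-p)*0.333835] = 0.450174; exercise = 0.449508; V(3,0) = max -> 0.450174
  V(3,1) = exp(-r*dt) * [p*0.333835 + (1-p)*0.130000] = 0.228255; exercise = 0.227589; V(3,1) = max -> 0.228255
  V(3,2) = exp(-r*dt) * [p*0.130000 + (1-p)*0.000000] = 0.062721; exercise = 0.040364; V(3,2) = max -> 0.062721
  V(3,3) = exp(-r*dt) * [p*0.000000 + (1-p)*0.000000] = 0.000000; exercise = 0.000000; V(3,3) = max -> 0.000000
  V(2,0) = exp(-r*dt) * [p*0.450174 + (1-p)*0.228255] = 0.335168; exercise = 0.333835; V(2,0) = max -> 0.335168
  V(2,1) = exp(-r*dt) * [p*0.228255 + (1-p)*0.062721] = 0.142544; exercise = 0.130000; V(2,1) = max -> 0.142544
  V(2,2) = exp(-r*dt) * [p*0.062721 + (1-p)*0.000000] = 0.030261; exercise = 0.000000; V(2,2) = max -> 0.030261
  V(1,0) = exp(-r*dt) * [p*0.335168 + (1-p)*0.142544] = 0.235382; exercise = 0.227589; V(1,0) = max -> 0.235382
  V(1,1) = exp(-r*dt) * [p*0.142544 + (1-p)*0.030261] = 0.084414; exercise = 0.040364; V(1,1) = max -> 0.084414
  V(0,0) = exp(-r*dt) * [p*0.235382 + (1-p)*0.084414] = 0.157193; exercise = 0.130000; V(0,0) = max -> 0.157193

Answer: Price = V(0,0) = 0.1572


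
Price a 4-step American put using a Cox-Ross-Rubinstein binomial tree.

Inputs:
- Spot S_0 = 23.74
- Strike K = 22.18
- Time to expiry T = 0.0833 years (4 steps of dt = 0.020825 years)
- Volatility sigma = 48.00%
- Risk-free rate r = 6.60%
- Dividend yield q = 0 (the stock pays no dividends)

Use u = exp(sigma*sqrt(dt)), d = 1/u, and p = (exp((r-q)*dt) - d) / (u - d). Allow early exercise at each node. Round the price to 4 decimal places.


Answer: Price = V(0,0) = 0.6667

Derivation:
dt = T/N = 0.020825
u = exp(sigma*sqrt(dt)) = 1.071724; d = 1/u = 0.933076
p = (exp((r-q)*dt) - d) / (u - d) = 0.492610
Discount per step: exp(-r*dt) = 0.998626
Stock lattice S(k, i) with i counting down-moves:
  k=0: S(0,0) = 23.7400
  k=1: S(1,0) = 25.4427; S(1,1) = 22.1512
  k=2: S(2,0) = 27.2676; S(2,1) = 23.7400; S(2,2) = 20.6688
  k=3: S(3,0) = 29.2233; S(3,1) = 25.4427; S(3,2) = 22.1512; S(3,3) = 19.2856
  k=4: S(4,0) = 31.3193; S(4,1) = 27.2676; S(4,2) = 23.7400; S(4,3) = 20.6688; S(4,4) = 17.9949
Terminal payoffs V(N, i) = max(K - S_T, 0):
  V(4,0) = 0.000000; V(4,1) = 0.000000; V(4,2) = 0.000000; V(4,3) = 1.511206; V(4,4) = 4.185094
Backward induction: V(k, i) = exp(-r*dt) * [p * V(k+1, i) + (1-p) * V(k+1, i+1)]; then take max(V_cont, immediate exercise) for American.
  V(3,0) = exp(-r*dt) * [p*0.000000 + (1-p)*0.000000] = 0.000000; exercise = 0.000000; V(3,0) = max -> 0.000000
  V(3,1) = exp(-r*dt) * [p*0.000000 + (1-p)*0.000000] = 0.000000; exercise = 0.000000; V(3,1) = max -> 0.000000
  V(3,2) = exp(-r*dt) * [p*0.000000 + (1-p)*1.511206] = 0.765718; exercise = 0.028766; V(3,2) = max -> 0.765718
  V(3,3) = exp(-r*dt) * [p*1.511206 + (1-p)*4.185094] = 2.863971; exercise = 2.894435; V(3,3) = max -> 2.894435
  V(2,0) = exp(-r*dt) * [p*0.000000 + (1-p)*0.000000] = 0.000000; exercise = 0.000000; V(2,0) = max -> 0.000000
  V(2,1) = exp(-r*dt) * [p*0.000000 + (1-p)*0.765718] = 0.387984; exercise = 0.000000; V(2,1) = max -> 0.387984
  V(2,2) = exp(-r*dt) * [p*0.765718 + (1-p)*2.894435] = 1.843273; exercise = 1.511206; V(2,2) = max -> 1.843273
  V(1,0) = exp(-r*dt) * [p*0.000000 + (1-p)*0.387984] = 0.196589; exercise = 0.000000; V(1,0) = max -> 0.196589
  V(1,1) = exp(-r*dt) * [p*0.387984 + (1-p)*1.843273] = 1.124836; exercise = 0.028766; V(1,1) = max -> 1.124836
  V(0,0) = exp(-r*dt) * [p*0.196589 + (1-p)*1.124836] = 0.666655; exercise = 0.000000; V(0,0) = max -> 0.666655


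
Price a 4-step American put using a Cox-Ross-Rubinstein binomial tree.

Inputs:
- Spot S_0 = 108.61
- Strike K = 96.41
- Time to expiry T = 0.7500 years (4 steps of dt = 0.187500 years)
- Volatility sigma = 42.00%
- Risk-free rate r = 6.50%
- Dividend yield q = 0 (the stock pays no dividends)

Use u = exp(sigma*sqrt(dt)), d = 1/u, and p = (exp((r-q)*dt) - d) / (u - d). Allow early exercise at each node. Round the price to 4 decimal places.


dt = T/N = 0.187500
u = exp(sigma*sqrt(dt)) = 1.199453; d = 1/u = 0.833714
p = (exp((r-q)*dt) - d) / (u - d) = 0.488185
Discount per step: exp(-r*dt) = 0.987886
Stock lattice S(k, i) with i counting down-moves:
  k=0: S(0,0) = 108.6100
  k=1: S(1,0) = 130.2726; S(1,1) = 90.5496
  k=2: S(2,0) = 156.2558; S(2,1) = 108.6100; S(2,2) = 75.4925
  k=3: S(3,0) = 187.4214; S(3,1) = 130.2726; S(3,2) = 90.5496; S(3,3) = 62.9391
  k=4: S(4,0) = 224.8031; S(4,1) = 156.2558; S(4,2) = 108.6100; S(4,3) = 75.4925; S(4,4) = 52.4732
Terminal payoffs V(N, i) = max(K - S_T, 0):
  V(4,0) = 0.000000; V(4,1) = 0.000000; V(4,2) = 0.000000; V(4,3) = 20.917538; V(4,4) = 43.936822
Backward induction: V(k, i) = exp(-r*dt) * [p * V(k+1, i) + (1-p) * V(k+1, i+1)]; then take max(V_cont, immediate exercise) for American.
  V(3,0) = exp(-r*dt) * [p*0.000000 + (1-p)*0.000000] = 0.000000; exercise = 0.000000; V(3,0) = max -> 0.000000
  V(3,1) = exp(-r*dt) * [p*0.000000 + (1-p)*0.000000] = 0.000000; exercise = 0.000000; V(3,1) = max -> 0.000000
  V(3,2) = exp(-r*dt) * [p*0.000000 + (1-p)*20.917538] = 10.576215; exercise = 5.860365; V(3,2) = max -> 10.576215
  V(3,3) = exp(-r*dt) * [p*20.917538 + (1-p)*43.936822] = 32.303041; exercise = 33.470907; V(3,3) = max -> 33.470907
  V(2,0) = exp(-r*dt) * [p*0.000000 + (1-p)*0.000000] = 0.000000; exercise = 0.000000; V(2,0) = max -> 0.000000
  V(2,1) = exp(-r*dt) * [p*0.000000 + (1-p)*10.576215] = 5.347490; exercise = 0.000000; V(2,1) = max -> 5.347490
  V(2,2) = exp(-r*dt) * [p*10.576215 + (1-p)*33.470907] = 22.023993; exercise = 20.917538; V(2,2) = max -> 22.023993
  V(1,0) = exp(-r*dt) * [p*0.000000 + (1-p)*5.347490] = 2.703770; exercise = 0.000000; V(1,0) = max -> 2.703770
  V(1,1) = exp(-r*dt) * [p*5.347490 + (1-p)*22.023993] = 13.714598; exercise = 5.860365; V(1,1) = max -> 13.714598
  V(0,0) = exp(-r*dt) * [p*2.703770 + (1-p)*13.714598] = 8.238254; exercise = 0.000000; V(0,0) = max -> 8.238254

Answer: Price = V(0,0) = 8.2383


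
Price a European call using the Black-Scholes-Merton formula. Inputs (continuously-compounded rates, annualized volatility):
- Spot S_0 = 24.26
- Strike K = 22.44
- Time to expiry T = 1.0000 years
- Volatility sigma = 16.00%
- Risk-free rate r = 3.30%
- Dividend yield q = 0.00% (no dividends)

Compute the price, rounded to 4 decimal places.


Answer: Price = 3.0778

Derivation:
d1 = (ln(S/K) + (r - q + 0.5*sigma^2) * T) / (sigma * sqrt(T)) = 0.77364889
d2 = d1 - sigma * sqrt(T) = 0.61364889
exp(-rT) = 0.96753856; exp(-qT) = 1.00000000
C = S_0 * exp(-qT) * N(d1) - K * exp(-rT) * N(d2)
N(d1) = 0.78043077; N(d2) = 0.73027632
C = 24.2600 * 1.00000000 * 0.78043077 - 22.4400 * 0.96753856 * 0.73027632 = 3.0778


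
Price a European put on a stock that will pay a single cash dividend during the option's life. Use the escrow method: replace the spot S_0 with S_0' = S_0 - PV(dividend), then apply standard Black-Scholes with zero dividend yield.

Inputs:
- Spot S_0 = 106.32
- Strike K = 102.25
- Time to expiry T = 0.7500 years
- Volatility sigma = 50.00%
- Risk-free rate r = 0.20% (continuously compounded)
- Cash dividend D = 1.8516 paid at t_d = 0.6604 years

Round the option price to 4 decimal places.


PV(D) = D * exp(-r * t_d) = 1.8516 * 0.99868007 = 1.84915602
S_0' = S_0 - PV(D) = 106.3200 - 1.84915602 = 104.47084398
d1 = (ln(S_0'/K) + (r + sigma^2/2)*T) / (sigma*sqrt(T)) = 0.26959309
d2 = d1 - sigma*sqrt(T) = -0.16341961
exp(-rT) = 0.99850112
N(-d1) = 0.39373666; N(-d2) = 0.56490597
P = K * exp(-rT) * N(-d2) - S_0' * N(-d1) = 102.2500 * 0.99850112 * 0.56490597 - 104.47084398 * 0.39373666 = 16.5411

Answer: Price = 16.5411


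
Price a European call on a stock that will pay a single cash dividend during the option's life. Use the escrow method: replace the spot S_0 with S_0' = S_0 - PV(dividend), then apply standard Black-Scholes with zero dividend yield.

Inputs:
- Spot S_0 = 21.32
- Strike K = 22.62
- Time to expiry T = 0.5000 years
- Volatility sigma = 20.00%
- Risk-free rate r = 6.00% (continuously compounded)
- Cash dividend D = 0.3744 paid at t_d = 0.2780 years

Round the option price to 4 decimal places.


Answer: Price = 0.7744

Derivation:
PV(D) = D * exp(-r * t_d) = 0.3744 * 0.98345834 = 0.36820680
S_0' = S_0 - PV(D) = 21.3200 - 0.36820680 = 20.95179320
d1 = (ln(S_0'/K) + (r + sigma^2/2)*T) / (sigma*sqrt(T)) = -0.25887345
d2 = d1 - sigma*sqrt(T) = -0.40029480
exp(-rT) = 0.97044553
N(d1) = 0.39786644; N(d2) = 0.34446970
C = S_0' * N(d1) - K * exp(-rT) * N(d2) = 20.95179320 * 0.39786644 - 22.6200 * 0.97044553 * 0.34446970 = 0.7744


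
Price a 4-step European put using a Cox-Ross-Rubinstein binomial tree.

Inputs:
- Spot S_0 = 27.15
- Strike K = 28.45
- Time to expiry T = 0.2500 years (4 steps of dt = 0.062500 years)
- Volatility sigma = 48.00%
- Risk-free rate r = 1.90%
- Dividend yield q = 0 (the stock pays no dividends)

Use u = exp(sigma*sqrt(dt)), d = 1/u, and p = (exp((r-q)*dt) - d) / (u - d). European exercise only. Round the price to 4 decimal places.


Answer: Price = V(0,0) = 3.3048

Derivation:
dt = T/N = 0.062500
u = exp(sigma*sqrt(dt)) = 1.127497; d = 1/u = 0.886920
p = (exp((r-q)*dt) - d) / (u - d) = 0.474975
Discount per step: exp(-r*dt) = 0.998813
Stock lattice S(k, i) with i counting down-moves:
  k=0: S(0,0) = 27.1500
  k=1: S(1,0) = 30.6115; S(1,1) = 24.0799
  k=2: S(2,0) = 34.5144; S(2,1) = 27.1500; S(2,2) = 21.3569
  k=3: S(3,0) = 38.9149; S(3,1) = 30.6115; S(3,2) = 24.0799; S(3,3) = 18.9419
  k=4: S(4,0) = 43.8764; S(4,1) = 34.5144; S(4,2) = 27.1500; S(4,3) = 21.3569; S(4,4) = 16.8000
Terminal payoffs V(N, i) = max(K - S_T, 0):
  V(4,0) = 0.000000; V(4,1) = 0.000000; V(4,2) = 1.300000; V(4,3) = 7.093054; V(4,4) = 11.650031
Backward induction: V(k, i) = exp(-r*dt) * [p * V(k+1, i) + (1-p) * V(k+1, i+1)].
  V(3,0) = exp(-r*dt) * [p*0.000000 + (1-p)*0.000000] = 0.000000
  V(3,1) = exp(-r*dt) * [p*0.000000 + (1-p)*1.300000] = 0.681723
  V(3,2) = exp(-r*dt) * [p*1.300000 + (1-p)*7.093054] = 4.336346
  V(3,3) = exp(-r*dt) * [p*7.093054 + (1-p)*11.650031] = 9.474323
  V(2,0) = exp(-r*dt) * [p*0.000000 + (1-p)*0.681723] = 0.357497
  V(2,1) = exp(-r*dt) * [p*0.681723 + (1-p)*4.336346] = 2.597405
  V(2,2) = exp(-r*dt) * [p*4.336346 + (1-p)*9.474323] = 7.025565
  V(1,0) = exp(-r*dt) * [p*0.357497 + (1-p)*2.597405] = 1.531685
  V(1,1) = exp(-r*dt) * [p*2.597405 + (1-p)*7.025565] = 4.916458
  V(0,0) = exp(-r*dt) * [p*1.531685 + (1-p)*4.916458] = 3.304849


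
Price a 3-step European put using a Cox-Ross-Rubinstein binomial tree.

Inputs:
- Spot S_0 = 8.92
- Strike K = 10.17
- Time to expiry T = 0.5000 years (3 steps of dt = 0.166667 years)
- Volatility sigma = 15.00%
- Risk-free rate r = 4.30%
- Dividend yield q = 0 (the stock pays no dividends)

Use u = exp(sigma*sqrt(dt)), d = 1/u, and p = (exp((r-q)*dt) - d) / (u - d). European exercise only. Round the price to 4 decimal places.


dt = T/N = 0.166667
u = exp(sigma*sqrt(dt)) = 1.063151; d = 1/u = 0.940600
p = (exp((r-q)*dt) - d) / (u - d) = 0.543385
Discount per step: exp(-r*dt) = 0.992859
Stock lattice S(k, i) with i counting down-moves:
  k=0: S(0,0) = 8.9200
  k=1: S(1,0) = 9.4833; S(1,1) = 8.3902
  k=2: S(2,0) = 10.0822; S(2,1) = 8.9200; S(2,2) = 7.8918
  k=3: S(3,0) = 10.7189; S(3,1) = 9.4833; S(3,2) = 8.3902; S(3,3) = 7.4230
Terminal payoffs V(N, i) = max(K - S_T, 0):
  V(3,0) = 0.000000; V(3,1) = 0.686692; V(3,2) = 1.779847; V(3,3) = 2.746993
Backward induction: V(k, i) = exp(-r*dt) * [p * V(k+1, i) + (1-p) * V(k+1, i+1)].
  V(2,0) = exp(-r*dt) * [p*0.000000 + (1-p)*0.686692] = 0.311315
  V(2,1) = exp(-r*dt) * [p*0.686692 + (1-p)*1.779847] = 1.177376
  V(2,2) = exp(-r*dt) * [p*1.779847 + (1-p)*2.746993] = 2.205598
  V(1,0) = exp(-r*dt) * [p*0.311315 + (1-p)*1.177376] = 0.701725
  V(1,1) = exp(-r*dt) * [p*1.177376 + (1-p)*2.205598] = 1.635117
  V(0,0) = exp(-r*dt) * [p*0.701725 + (1-p)*1.635117] = 1.119871

Answer: Price = V(0,0) = 1.1199


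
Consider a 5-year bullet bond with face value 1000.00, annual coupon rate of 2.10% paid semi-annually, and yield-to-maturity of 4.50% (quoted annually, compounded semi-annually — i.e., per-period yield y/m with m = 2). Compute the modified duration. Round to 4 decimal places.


Answer: Modified duration = 4.6514

Derivation:
Coupon per period c = face * coupon_rate / m = 10.500000
Periods per year m = 2; per-period yield y/m = 0.022500
Number of cashflows N = 10
Cashflows (t years, CF_t, discount factor 1/(1+y/m)^(m*t), PV):
  t = 0.5000: CF_t = 10.500000, DF = 0.977995, PV = 10.268949
  t = 1.0000: CF_t = 10.500000, DF = 0.956474, PV = 10.042982
  t = 1.5000: CF_t = 10.500000, DF = 0.935427, PV = 9.821987
  t = 2.0000: CF_t = 10.500000, DF = 0.914843, PV = 9.605855
  t = 2.5000: CF_t = 10.500000, DF = 0.894712, PV = 9.394479
  t = 3.0000: CF_t = 10.500000, DF = 0.875024, PV = 9.187755
  t = 3.5000: CF_t = 10.500000, DF = 0.855769, PV = 8.985579
  t = 4.0000: CF_t = 10.500000, DF = 0.836938, PV = 8.787853
  t = 4.5000: CF_t = 10.500000, DF = 0.818522, PV = 8.594477
  t = 5.0000: CF_t = 1010.500000, DF = 0.800510, PV = 808.915489
Price P = sum_t PV_t = 893.605404
First compute Macaulay numerator sum_t t * PV_t:
  t * PV_t at t = 0.5000: 5.134474
  t * PV_t at t = 1.0000: 10.042982
  t * PV_t at t = 1.5000: 14.732980
  t * PV_t at t = 2.0000: 19.211710
  t * PV_t at t = 2.5000: 23.486198
  t * PV_t at t = 3.0000: 27.563265
  t * PV_t at t = 3.5000: 31.449528
  t * PV_t at t = 4.0000: 35.151411
  t * PV_t at t = 4.5000: 38.675146
  t * PV_t at t = 5.0000: 4044.577443
Macaulay duration D = 4250.025136 / 893.605404 = 4.756042
Modified duration = D / (1 + y/m) = 4.756042 / (1 + 0.022500) = 4.651386


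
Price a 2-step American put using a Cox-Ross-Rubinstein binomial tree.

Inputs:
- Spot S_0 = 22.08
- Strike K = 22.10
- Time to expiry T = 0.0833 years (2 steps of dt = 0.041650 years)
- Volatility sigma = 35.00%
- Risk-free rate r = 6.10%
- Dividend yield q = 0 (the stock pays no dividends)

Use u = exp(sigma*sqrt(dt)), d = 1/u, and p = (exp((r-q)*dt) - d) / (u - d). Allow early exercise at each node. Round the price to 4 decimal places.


Answer: Price = V(0,0) = 0.7742

Derivation:
dt = T/N = 0.041650
u = exp(sigma*sqrt(dt)) = 1.074042; d = 1/u = 0.931062
p = (exp((r-q)*dt) - d) / (u - d) = 0.499942
Discount per step: exp(-r*dt) = 0.997463
Stock lattice S(k, i) with i counting down-moves:
  k=0: S(0,0) = 22.0800
  k=1: S(1,0) = 23.7148; S(1,1) = 20.5579
  k=2: S(2,0) = 25.4707; S(2,1) = 22.0800; S(2,2) = 19.1406
Terminal payoffs V(N, i) = max(K - S_T, 0):
  V(2,0) = 0.000000; V(2,1) = 0.020000; V(2,2) = 2.959359
Backward induction: V(k, i) = exp(-r*dt) * [p * V(k+1, i) + (1-p) * V(k+1, i+1)]; then take max(V_cont, immediate exercise) for American.
  V(1,0) = exp(-r*dt) * [p*0.000000 + (1-p)*0.020000] = 0.009976; exercise = 0.000000; V(1,0) = max -> 0.009976
  V(1,1) = exp(-r*dt) * [p*0.020000 + (1-p)*2.959359] = 1.486069; exercise = 1.542146; V(1,1) = max -> 1.542146
  V(0,0) = exp(-r*dt) * [p*0.009976 + (1-p)*1.542146] = 0.774180; exercise = 0.020000; V(0,0) = max -> 0.774180


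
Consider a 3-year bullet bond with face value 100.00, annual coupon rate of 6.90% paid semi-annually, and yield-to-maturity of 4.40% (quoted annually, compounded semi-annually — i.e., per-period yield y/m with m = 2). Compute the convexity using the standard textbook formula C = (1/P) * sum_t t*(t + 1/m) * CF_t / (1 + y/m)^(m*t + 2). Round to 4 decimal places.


Answer: Convexity = 9.0287

Derivation:
Coupon per period c = face * coupon_rate / m = 3.450000
Periods per year m = 2; per-period yield y/m = 0.022000
Number of cashflows N = 6
Cashflows (t years, CF_t, discount factor 1/(1+y/m)^(m*t), PV):
  t = 0.5000: CF_t = 3.450000, DF = 0.978474, PV = 3.375734
  t = 1.0000: CF_t = 3.450000, DF = 0.957411, PV = 3.303066
  t = 1.5000: CF_t = 3.450000, DF = 0.936801, PV = 3.231963
  t = 2.0000: CF_t = 3.450000, DF = 0.916635, PV = 3.162391
  t = 2.5000: CF_t = 3.450000, DF = 0.896903, PV = 3.094316
  t = 3.0000: CF_t = 103.450000, DF = 0.877596, PV = 90.787304
Price P = sum_t PV_t = 106.954774
Convexity numerator sum_t t*(t + 1/m) * CF_t / (1+y/m)^(m*t + 2):
  t = 0.5000: term = 1.615982
  t = 1.0000: term = 4.743586
  t = 1.5000: term = 9.282947
  t = 2.0000: term = 15.138531
  t = 2.5000: term = 22.218978
  t = 3.0000: term = 912.667588
Convexity = (1/P) * sum = 965.667612 / 106.954774 = 9.028747


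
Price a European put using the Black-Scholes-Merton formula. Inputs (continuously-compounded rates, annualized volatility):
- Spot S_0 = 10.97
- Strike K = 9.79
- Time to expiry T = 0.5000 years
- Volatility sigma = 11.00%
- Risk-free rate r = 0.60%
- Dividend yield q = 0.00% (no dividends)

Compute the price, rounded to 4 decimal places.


d1 = (ln(S/K) + (r - q + 0.5*sigma^2) * T) / (sigma * sqrt(T)) = 1.54056477
d2 = d1 - sigma * sqrt(T) = 1.46278303
exp(-rT) = 0.99700450; exp(-qT) = 1.00000000
P = K * exp(-rT) * N(-d2) - S_0 * exp(-qT) * N(-d1)
N(-d1) = 0.06171137; N(-d2) = 0.07176338
P = 9.7900 * 0.99700450 * 0.07176338 - 10.9700 * 1.00000000 * 0.06171137 = 0.0235

Answer: Price = 0.0235


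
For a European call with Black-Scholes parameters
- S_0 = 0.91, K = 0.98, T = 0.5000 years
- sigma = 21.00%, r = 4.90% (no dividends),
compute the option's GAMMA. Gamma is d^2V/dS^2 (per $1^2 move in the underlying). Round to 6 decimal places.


Answer: Gamma = 2.854331

Derivation:
d1 = -0.2598312500; d2 = -0.4083236740
phi(d1) = 0.3857002859; exp(-qT) = 1.0000000000; exp(-rT) = 0.9757976889
Gamma = exp(-qT) * phi(d1) / (S * sigma * sqrt(T)) = 1.0000000000 * 0.3857002859 / (0.9100 * 0.2100 * 0.7071067812) = 2.854331


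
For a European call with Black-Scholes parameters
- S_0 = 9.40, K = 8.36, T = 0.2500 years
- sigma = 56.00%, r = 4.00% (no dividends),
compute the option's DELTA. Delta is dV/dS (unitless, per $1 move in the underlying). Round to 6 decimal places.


Answer: Delta = 0.723901

Derivation:
d1 = 0.5944687935; d2 = 0.3144687935
phi(d1) = 0.3343272062; exp(-qT) = 1.0000000000; exp(-rT) = 0.9900498337
N(d1) = 0.7239006958
Delta = exp(-qT) * N(d1) = 1.0000000000 * 0.7239006958 = 0.723901


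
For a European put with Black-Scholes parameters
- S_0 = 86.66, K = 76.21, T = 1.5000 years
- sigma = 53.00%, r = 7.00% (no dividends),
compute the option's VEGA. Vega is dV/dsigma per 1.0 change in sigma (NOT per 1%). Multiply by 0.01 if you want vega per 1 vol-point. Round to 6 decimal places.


Answer: Vega = 33.504123

Derivation:
d1 = 0.6842776363; d2 = 0.0351628545
phi(d1) = 0.3156704545; exp(-qT) = 1.0000000000; exp(-rT) = 0.9003245226
Vega = S * exp(-qT) * phi(d1) * sqrt(T) = 86.6600 * 1.0000000000 * 0.3156704545 * 1.2247448714 = 33.504123


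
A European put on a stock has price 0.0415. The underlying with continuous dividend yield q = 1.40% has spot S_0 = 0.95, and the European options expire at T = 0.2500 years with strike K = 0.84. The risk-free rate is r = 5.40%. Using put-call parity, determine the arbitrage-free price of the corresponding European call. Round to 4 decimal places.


Answer: Call price = 0.1594

Derivation:
Put-call parity: C - P = S_0 * exp(-qT) - K * exp(-rT).
S_0 * exp(-qT) = 0.9500 * 0.99650612 = 0.94668081
K * exp(-rT) = 0.8400 * 0.98659072 = 0.82873620
C = P + S*exp(-qT) - K*exp(-rT)
C = 0.0415 + 0.94668081 - 0.82873620 = 0.1594


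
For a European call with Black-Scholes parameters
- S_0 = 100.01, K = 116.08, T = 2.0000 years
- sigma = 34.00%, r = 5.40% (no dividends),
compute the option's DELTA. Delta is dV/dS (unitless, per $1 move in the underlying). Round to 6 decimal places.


Answer: Delta = 0.561640

Derivation:
d1 = 0.1551279399; d2 = -0.3257046713
phi(d1) = 0.3941708351; exp(-qT) = 1.0000000000; exp(-rT) = 0.8976275964
N(d1) = 0.5616397720
Delta = exp(-qT) * N(d1) = 1.0000000000 * 0.5616397720 = 0.561640


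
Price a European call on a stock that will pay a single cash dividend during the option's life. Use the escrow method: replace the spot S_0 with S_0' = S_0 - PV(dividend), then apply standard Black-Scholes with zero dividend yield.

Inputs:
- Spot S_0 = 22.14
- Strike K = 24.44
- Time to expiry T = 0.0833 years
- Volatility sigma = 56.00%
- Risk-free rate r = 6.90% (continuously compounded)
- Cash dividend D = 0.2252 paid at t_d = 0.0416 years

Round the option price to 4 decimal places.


Answer: Price = 0.5891

Derivation:
PV(D) = D * exp(-r * t_d) = 0.2252 * 0.99713372 = 0.22455451
S_0' = S_0 - PV(D) = 22.1400 - 0.22455451 = 21.91544549
d1 = (ln(S_0'/K) + (r + sigma^2/2)*T) / (sigma*sqrt(T)) = -0.55820522
d2 = d1 - sigma*sqrt(T) = -0.71983096
exp(-rT) = 0.99426879
N(d1) = 0.28835213; N(d2) = 0.23581454
C = S_0' * N(d1) - K * exp(-rT) * N(d2) = 21.91544549 * 0.28835213 - 24.4400 * 0.99426879 * 0.23581454 = 0.5891


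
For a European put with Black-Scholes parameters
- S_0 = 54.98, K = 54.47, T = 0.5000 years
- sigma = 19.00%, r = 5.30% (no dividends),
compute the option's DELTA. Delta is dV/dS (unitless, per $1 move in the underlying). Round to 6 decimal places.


Answer: Delta = -0.369270

Derivation:
d1 = 0.3337870865; d2 = 0.1994367981
phi(d1) = 0.3773261136; exp(-qT) = 1.0000000000; exp(-rT) = 0.9738480438
N(-d1) = 0.3692701143
Delta = -exp(-qT) * N(-d1) = -1.0000000000 * 0.3692701143 = -0.369270


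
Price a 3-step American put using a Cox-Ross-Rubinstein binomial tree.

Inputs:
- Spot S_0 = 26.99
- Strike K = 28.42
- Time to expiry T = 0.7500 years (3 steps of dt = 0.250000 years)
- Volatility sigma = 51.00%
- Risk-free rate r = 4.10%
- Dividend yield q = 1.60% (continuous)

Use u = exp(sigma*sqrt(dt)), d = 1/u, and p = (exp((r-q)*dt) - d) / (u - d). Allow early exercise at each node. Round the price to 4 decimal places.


Answer: Price = V(0,0) = 5.6206

Derivation:
dt = T/N = 0.250000
u = exp(sigma*sqrt(dt)) = 1.290462; d = 1/u = 0.774916
p = (exp((r-q)*dt) - d) / (u - d) = 0.448754
Discount per step: exp(-r*dt) = 0.989802
Stock lattice S(k, i) with i counting down-moves:
  k=0: S(0,0) = 26.9900
  k=1: S(1,0) = 34.8296; S(1,1) = 20.9150
  k=2: S(2,0) = 44.9462; S(2,1) = 26.9900; S(2,2) = 16.2074
  k=3: S(3,0) = 58.0014; S(3,1) = 34.8296; S(3,2) = 20.9150; S(3,3) = 12.5594
Terminal payoffs V(N, i) = max(K - S_T, 0):
  V(3,0) = 0.000000; V(3,1) = 0.000000; V(3,2) = 7.505004; V(3,3) = 15.860637
Backward induction: V(k, i) = exp(-r*dt) * [p * V(k+1, i) + (1-p) * V(k+1, i+1)]; then take max(V_cont, immediate exercise) for American.
  V(2,0) = exp(-r*dt) * [p*0.000000 + (1-p)*0.000000] = 0.000000; exercise = 0.000000; V(2,0) = max -> 0.000000
  V(2,1) = exp(-r*dt) * [p*0.000000 + (1-p)*7.505004] = 4.094913; exercise = 1.430000; V(2,1) = max -> 4.094913
  V(2,2) = exp(-r*dt) * [p*7.505004 + (1-p)*15.860637] = 11.987507; exercise = 12.212624; V(2,2) = max -> 12.212624
  V(1,0) = exp(-r*dt) * [p*0.000000 + (1-p)*4.094913] = 2.234284; exercise = 0.000000; V(1,0) = max -> 2.234284
  V(1,1) = exp(-r*dt) * [p*4.094913 + (1-p)*12.212624] = 8.482375; exercise = 7.505004; V(1,1) = max -> 8.482375
  V(0,0) = exp(-r*dt) * [p*2.234284 + (1-p)*8.482375] = 5.620610; exercise = 1.430000; V(0,0) = max -> 5.620610


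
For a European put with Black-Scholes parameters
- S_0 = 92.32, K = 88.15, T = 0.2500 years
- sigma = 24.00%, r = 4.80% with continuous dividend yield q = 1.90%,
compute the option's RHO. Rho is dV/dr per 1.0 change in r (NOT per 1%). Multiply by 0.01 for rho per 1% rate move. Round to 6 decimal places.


d1 = 0.5055907826; d2 = 0.3855907826
phi(d1) = 0.3510770539; exp(-qT) = 0.9952612634; exp(-rT) = 0.9880717129
N(-d2) = 0.3498998804
Rho = -K*T*exp(-rT)*N(-d2) = -88.1500 * 0.2500 * 0.9880717129 * 0.3498998804 = -7.618941

Answer: Rho = -7.618941


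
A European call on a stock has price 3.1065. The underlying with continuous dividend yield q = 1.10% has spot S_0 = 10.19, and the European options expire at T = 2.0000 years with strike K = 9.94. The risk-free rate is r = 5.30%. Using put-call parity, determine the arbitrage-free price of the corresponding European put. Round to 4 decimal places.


Put-call parity: C - P = S_0 * exp(-qT) - K * exp(-rT).
S_0 * exp(-qT) = 10.1900 * 0.97824024 = 9.96826800
K * exp(-rT) = 9.9400 * 0.89942465 = 8.94028100
P = C - S*exp(-qT) + K*exp(-rT)
P = 3.1065 - 9.96826800 + 8.94028100 = 2.0785

Answer: Put price = 2.0785


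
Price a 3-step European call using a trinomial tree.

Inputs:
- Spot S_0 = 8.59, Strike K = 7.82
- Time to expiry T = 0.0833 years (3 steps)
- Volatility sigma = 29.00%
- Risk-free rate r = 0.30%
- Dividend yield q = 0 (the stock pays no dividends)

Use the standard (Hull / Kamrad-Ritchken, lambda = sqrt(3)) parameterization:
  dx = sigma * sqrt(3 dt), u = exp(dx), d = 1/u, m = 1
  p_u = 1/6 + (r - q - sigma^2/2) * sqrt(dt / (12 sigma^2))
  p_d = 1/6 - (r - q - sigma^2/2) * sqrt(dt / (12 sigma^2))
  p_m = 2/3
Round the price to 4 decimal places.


dt = T/N = 0.027767; dx = sigma*sqrt(3*dt) = 0.083699
u = exp(dx) = 1.087302; d = 1/u = 0.919708
p_u = 0.160189, p_m = 0.666667, p_d = 0.173144
Discount per step: exp(-r*dt) = 0.999917
Stock lattice S(k, j) with j the centered position index:
  k=0: S(0,+0) = 8.5900
  k=1: S(1,-1) = 7.9003; S(1,+0) = 8.5900; S(1,+1) = 9.3399
  k=2: S(2,-2) = 7.2660; S(2,-1) = 7.9003; S(2,+0) = 8.5900; S(2,+1) = 9.3399; S(2,+2) = 10.1553
  k=3: S(3,-3) = 6.6826; S(3,-2) = 7.2660; S(3,-1) = 7.9003; S(3,+0) = 8.5900; S(3,+1) = 9.3399; S(3,+2) = 10.1553; S(3,+3) = 11.0419
Terminal payoffs V(N, j) = max(S_T - K, 0):
  V(3,-3) = 0.000000; V(3,-2) = 0.000000; V(3,-1) = 0.080292; V(3,+0) = 0.770000; V(3,+1) = 1.519921; V(3,+2) = 2.335311; V(3,+3) = 3.221886
Backward induction: V(k, j) = exp(-r*dt) * [p_u * V(k+1, j+1) + p_m * V(k+1, j) + p_d * V(k+1, j-1)]
  V(2,-2) = exp(-r*dt) * [p_u*0.080292 + p_m*0.000000 + p_d*0.000000] = 0.012861
  V(2,-1) = exp(-r*dt) * [p_u*0.770000 + p_m*0.080292 + p_d*0.000000] = 0.176859
  V(2,+0) = exp(-r*dt) * [p_u*1.519921 + p_m*0.770000 + p_d*0.080292] = 0.770646
  V(2,+1) = exp(-r*dt) * [p_u*2.335311 + p_m*1.519921 + p_d*0.770000] = 1.520567
  V(2,+2) = exp(-r*dt) * [p_u*3.221886 + p_m*2.335311 + p_d*1.519921] = 2.335956
  V(1,-1) = exp(-r*dt) * [p_u*0.770646 + p_m*0.176859 + p_d*0.012861] = 0.243562
  V(1,+0) = exp(-r*dt) * [p_u*1.520567 + p_m*0.770646 + p_d*0.176859] = 0.787899
  V(1,+1) = exp(-r*dt) * [p_u*2.335956 + p_m*1.520567 + p_d*0.770646] = 1.521213
  V(0,+0) = exp(-r*dt) * [p_u*1.521213 + p_m*0.787899 + p_d*0.243562] = 0.811052

Answer: Price = V(0,0) = 0.8111


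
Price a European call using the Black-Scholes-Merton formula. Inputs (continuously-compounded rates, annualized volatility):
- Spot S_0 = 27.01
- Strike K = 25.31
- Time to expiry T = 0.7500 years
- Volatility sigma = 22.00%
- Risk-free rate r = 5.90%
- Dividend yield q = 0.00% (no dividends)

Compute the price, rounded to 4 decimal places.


Answer: Price = 3.6514

Derivation:
d1 = (ln(S/K) + (r - q + 0.5*sigma^2) * T) / (sigma * sqrt(T)) = 0.66871644
d2 = d1 - sigma * sqrt(T) = 0.47819085
exp(-rT) = 0.95671475; exp(-qT) = 1.00000000
C = S_0 * exp(-qT) * N(d1) - K * exp(-rT) * N(d2)
N(d1) = 0.74816181; N(d2) = 0.68374281
C = 27.0100 * 1.00000000 * 0.74816181 - 25.3100 * 0.95671475 * 0.68374281 = 3.6514


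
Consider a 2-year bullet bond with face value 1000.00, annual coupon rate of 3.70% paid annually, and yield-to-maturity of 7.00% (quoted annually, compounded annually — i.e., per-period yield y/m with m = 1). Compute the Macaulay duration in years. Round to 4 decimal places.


Answer: Macaulay duration = 1.9632 years

Derivation:
Coupon per period c = face * coupon_rate / m = 37.000000
Periods per year m = 1; per-period yield y/m = 0.070000
Number of cashflows N = 2
Cashflows (t years, CF_t, discount factor 1/(1+y/m)^(m*t), PV):
  t = 1.0000: CF_t = 37.000000, DF = 0.934579, PV = 34.579439
  t = 2.0000: CF_t = 1037.000000, DF = 0.873439, PV = 905.755961
Price P = sum_t PV_t = 940.335400
Macaulay numerator sum_t t * PV_t:
  t * PV_t at t = 1.0000: 34.579439
  t * PV_t at t = 2.0000: 1811.511922
Macaulay duration D = (sum_t t * PV_t) / P = 1846.091362 / 940.335400 = 1.963226


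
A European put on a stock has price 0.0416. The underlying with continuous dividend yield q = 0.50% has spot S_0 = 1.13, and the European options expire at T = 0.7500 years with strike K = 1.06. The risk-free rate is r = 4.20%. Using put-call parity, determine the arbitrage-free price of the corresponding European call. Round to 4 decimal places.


Put-call parity: C - P = S_0 * exp(-qT) - K * exp(-rT).
S_0 * exp(-qT) = 1.1300 * 0.99625702 = 1.12577044
K * exp(-rT) = 1.0600 * 0.96899096 = 1.02713041
C = P + S*exp(-qT) - K*exp(-rT)
C = 0.0416 + 1.12577044 - 1.02713041 = 0.1402

Answer: Call price = 0.1402


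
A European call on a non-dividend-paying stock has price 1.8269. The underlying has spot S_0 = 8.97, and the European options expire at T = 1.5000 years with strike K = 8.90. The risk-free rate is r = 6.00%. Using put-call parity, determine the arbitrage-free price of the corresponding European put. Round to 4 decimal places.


Put-call parity: C - P = S_0 * exp(-qT) - K * exp(-rT).
S_0 * exp(-qT) = 8.9700 * 1.00000000 = 8.97000000
K * exp(-rT) = 8.9000 * 0.91393119 = 8.13398755
P = C - S*exp(-qT) + K*exp(-rT)
P = 1.8269 - 8.97000000 + 8.13398755 = 0.9909

Answer: Put price = 0.9909
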